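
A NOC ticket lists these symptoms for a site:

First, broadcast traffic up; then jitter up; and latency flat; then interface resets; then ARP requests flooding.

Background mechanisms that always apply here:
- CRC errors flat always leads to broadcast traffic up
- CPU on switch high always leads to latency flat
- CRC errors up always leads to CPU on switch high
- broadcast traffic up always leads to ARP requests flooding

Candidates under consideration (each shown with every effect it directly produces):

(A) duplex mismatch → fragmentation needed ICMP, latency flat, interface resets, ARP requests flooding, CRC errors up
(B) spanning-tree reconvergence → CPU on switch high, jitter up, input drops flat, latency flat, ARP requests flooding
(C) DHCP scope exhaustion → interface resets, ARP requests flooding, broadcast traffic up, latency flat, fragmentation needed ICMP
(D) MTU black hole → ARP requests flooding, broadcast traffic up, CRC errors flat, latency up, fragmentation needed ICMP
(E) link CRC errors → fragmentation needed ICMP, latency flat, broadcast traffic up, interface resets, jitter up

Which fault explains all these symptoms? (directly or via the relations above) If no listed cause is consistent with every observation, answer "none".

Checking each candidate against the observations:
(A) duplex mismatch — broadcast traffic up NO; jitter up NO; latency flat yes; interface resets yes; ARP requests flooding yes
(B) spanning-tree reconvergence — does not account for broadcast traffic up, interface resets
(C) DHCP scope exhaustion — broadcast traffic up yes; jitter up NO; latency flat yes; interface resets yes; ARP requests flooding yes
(D) MTU black hole — fails on jitter up, latency flat, interface resets (predicts latency up, not latency flat)
(E) link CRC errors — accounts for every observation (ARP requests flooding through broadcast traffic up → ARP requests flooding)
(E) is the only candidate with no mismatches.

E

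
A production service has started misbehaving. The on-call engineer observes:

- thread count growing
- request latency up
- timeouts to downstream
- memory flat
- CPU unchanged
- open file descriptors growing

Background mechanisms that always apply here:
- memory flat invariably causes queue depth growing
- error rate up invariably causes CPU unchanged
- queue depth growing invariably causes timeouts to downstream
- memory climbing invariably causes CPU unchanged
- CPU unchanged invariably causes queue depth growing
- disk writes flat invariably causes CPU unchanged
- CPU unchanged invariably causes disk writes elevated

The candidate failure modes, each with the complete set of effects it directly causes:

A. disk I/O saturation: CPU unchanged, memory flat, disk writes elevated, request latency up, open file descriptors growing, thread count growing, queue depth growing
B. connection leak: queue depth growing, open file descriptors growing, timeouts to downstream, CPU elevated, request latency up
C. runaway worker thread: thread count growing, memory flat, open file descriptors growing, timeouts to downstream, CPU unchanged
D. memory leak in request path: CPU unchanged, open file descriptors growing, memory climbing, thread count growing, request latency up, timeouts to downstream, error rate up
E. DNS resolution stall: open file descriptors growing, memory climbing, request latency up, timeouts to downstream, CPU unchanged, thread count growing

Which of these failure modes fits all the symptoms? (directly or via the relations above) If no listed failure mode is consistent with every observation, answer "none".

Per-candidate check:
(A) disk I/O saturation — accounts for every observation (timeouts to downstream through queue depth growing → timeouts to downstream)
(B) connection leak — fails on thread count growing, memory flat, CPU unchanged (predicts CPU elevated, not CPU unchanged)
(C) runaway worker thread — thread count growing match; request latency up miss; timeouts to downstream match; memory flat match; CPU unchanged match; open file descriptors growing match
(D) memory leak in request path — thread count growing match; request latency up match; timeouts to downstream match; memory flat miss; CPU unchanged match; open file descriptors growing match
(E) DNS resolution stall — thread count growing match; request latency up match; timeouts to downstream match; memory flat miss; CPU unchanged match; open file descriptors growing match
(A) alone accounts for all the evidence.

A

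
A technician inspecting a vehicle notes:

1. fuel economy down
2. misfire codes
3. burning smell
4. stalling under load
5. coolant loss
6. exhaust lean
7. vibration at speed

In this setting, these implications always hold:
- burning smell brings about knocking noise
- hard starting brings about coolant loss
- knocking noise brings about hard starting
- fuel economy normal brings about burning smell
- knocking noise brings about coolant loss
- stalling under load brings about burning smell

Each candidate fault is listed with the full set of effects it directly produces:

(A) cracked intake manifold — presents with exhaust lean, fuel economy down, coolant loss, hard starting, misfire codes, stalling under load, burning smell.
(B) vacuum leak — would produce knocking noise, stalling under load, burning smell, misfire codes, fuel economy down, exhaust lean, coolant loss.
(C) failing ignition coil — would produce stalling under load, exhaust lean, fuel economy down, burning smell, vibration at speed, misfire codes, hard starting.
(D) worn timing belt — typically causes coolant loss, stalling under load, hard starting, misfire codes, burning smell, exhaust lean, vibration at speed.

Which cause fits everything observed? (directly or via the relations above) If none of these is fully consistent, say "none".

Testing each hypothesis:
(A) cracked intake manifold — fuel economy down match; misfire codes match; burning smell match; stalling under load match; coolant loss match; exhaust lean match; vibration at speed miss
(B) vacuum leak — fuel economy down match; misfire codes match; burning smell match; stalling under load match; coolant loss match; exhaust lean match; vibration at speed miss
(C) failing ignition coil — fuel economy down match; misfire codes match; burning smell match; stalling under load match; coolant loss match (via hard starting → coolant loss); exhaust lean match; vibration at speed match
(D) worn timing belt — fuel economy down miss; misfire codes match; burning smell match; stalling under load match; coolant loss match; exhaust lean match; vibration at speed match
(C) is the only candidate with no mismatches.

C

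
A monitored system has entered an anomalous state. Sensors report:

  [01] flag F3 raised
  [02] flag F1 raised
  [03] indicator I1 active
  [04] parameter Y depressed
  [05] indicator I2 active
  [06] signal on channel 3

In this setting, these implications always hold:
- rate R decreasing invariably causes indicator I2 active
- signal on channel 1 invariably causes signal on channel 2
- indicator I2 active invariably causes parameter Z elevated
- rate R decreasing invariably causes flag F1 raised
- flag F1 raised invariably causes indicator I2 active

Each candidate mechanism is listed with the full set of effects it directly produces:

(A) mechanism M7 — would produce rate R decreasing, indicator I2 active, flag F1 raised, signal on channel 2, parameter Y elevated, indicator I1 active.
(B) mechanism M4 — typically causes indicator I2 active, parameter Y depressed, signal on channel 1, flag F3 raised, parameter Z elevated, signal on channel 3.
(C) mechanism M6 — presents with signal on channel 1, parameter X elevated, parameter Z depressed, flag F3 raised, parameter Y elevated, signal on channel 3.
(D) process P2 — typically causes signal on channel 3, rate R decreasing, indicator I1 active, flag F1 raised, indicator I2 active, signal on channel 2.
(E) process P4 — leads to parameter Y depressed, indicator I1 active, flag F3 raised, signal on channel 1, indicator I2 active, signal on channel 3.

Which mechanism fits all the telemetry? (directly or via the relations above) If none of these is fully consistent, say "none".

Per-candidate check:
(A) mechanism M7 — fails on flag F3 raised, parameter Y depressed, signal on channel 3 (predicts parameter Y elevated, not parameter Y depressed)
(B) mechanism M4 — flag F3 raised ✓; flag F1 raised ✗; indicator I1 active ✗; parameter Y depressed ✓; indicator I2 active ✓; signal on channel 3 ✓
(C) mechanism M6 — flag F3 raised ✓; flag F1 raised ✗; indicator I1 active ✗; parameter Y depressed ✗; indicator I2 active ✗; signal on channel 3 ✓
(D) process P2 — flag F3 raised ✗; flag F1 raised ✓; indicator I1 active ✓; parameter Y depressed ✗; indicator I2 active ✓; signal on channel 3 ✓
(E) process P4 — flag F3 raised ✓; flag F1 raised ✗; indicator I1 active ✓; parameter Y depressed ✓; indicator I2 active ✓; signal on channel 3 ✓
None of the listed candidates fits everything.

none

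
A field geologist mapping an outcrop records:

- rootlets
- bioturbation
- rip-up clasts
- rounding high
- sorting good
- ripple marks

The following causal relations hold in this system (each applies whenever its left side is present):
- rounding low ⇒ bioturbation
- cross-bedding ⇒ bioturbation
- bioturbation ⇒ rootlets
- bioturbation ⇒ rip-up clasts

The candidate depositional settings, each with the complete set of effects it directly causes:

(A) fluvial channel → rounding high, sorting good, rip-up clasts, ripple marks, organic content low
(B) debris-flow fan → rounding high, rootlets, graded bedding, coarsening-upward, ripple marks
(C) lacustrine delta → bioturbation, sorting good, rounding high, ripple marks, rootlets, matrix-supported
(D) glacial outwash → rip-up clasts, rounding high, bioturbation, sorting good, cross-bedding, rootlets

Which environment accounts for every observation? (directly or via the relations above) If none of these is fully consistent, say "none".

C

Testing each hypothesis:
(A) fluvial channel — does not account for rootlets, bioturbation
(B) debris-flow fan — does not account for bioturbation, rip-up clasts, sorting good
(C) lacustrine delta — rootlets ✓; bioturbation ✓; rip-up clasts ✓ (via bioturbation → rip-up clasts); rounding high ✓; sorting good ✓; ripple marks ✓
(D) glacial outwash — does not account for ripple marks
(C) alone accounts for all the evidence.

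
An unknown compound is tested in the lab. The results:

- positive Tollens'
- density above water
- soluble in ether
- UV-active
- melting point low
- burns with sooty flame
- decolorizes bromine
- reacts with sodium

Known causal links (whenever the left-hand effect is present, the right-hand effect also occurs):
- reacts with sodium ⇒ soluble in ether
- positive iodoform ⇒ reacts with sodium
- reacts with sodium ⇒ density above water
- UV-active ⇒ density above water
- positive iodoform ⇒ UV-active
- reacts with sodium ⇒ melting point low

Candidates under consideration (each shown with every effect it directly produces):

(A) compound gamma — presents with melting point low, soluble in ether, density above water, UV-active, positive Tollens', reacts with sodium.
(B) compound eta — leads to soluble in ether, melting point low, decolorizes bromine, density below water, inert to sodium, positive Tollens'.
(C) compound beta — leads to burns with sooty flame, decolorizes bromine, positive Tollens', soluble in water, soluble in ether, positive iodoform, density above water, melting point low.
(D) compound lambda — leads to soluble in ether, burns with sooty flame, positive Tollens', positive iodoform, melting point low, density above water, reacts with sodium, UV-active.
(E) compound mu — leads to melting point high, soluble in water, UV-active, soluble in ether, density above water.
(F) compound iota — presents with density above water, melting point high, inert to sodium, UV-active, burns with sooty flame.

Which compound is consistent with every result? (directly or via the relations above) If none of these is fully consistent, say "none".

Testing each hypothesis:
(A) compound gamma — positive Tollens' match; density above water match; soluble in ether match; UV-active match; melting point low match; burns with sooty flame miss; decolorizes bromine miss; reacts with sodium match
(B) compound eta — positive Tollens' match; density above water miss; soluble in ether match; UV-active miss; melting point low match; burns with sooty flame miss; decolorizes bromine match; reacts with sodium miss
(C) compound beta — positive Tollens' match; density above water match; soluble in ether match; UV-active match (via positive iodoform → UV-active); melting point low match; burns with sooty flame match; decolorizes bromine match; reacts with sodium match (via positive iodoform → reacts with sodium)
(D) compound lambda — does not account for decolorizes bromine
(E) compound mu — positive Tollens' miss; density above water match; soluble in ether match; UV-active match; melting point low miss; burns with sooty flame miss; decolorizes bromine miss; reacts with sodium miss
(F) compound iota — fails on positive Tollens', soluble in ether, melting point low, decolorizes bromine, reacts with sodium (predicts melting point high, not melting point low; predicts inert to sodium, not reacts with sodium)
(C) is the only candidate with no mismatches.

C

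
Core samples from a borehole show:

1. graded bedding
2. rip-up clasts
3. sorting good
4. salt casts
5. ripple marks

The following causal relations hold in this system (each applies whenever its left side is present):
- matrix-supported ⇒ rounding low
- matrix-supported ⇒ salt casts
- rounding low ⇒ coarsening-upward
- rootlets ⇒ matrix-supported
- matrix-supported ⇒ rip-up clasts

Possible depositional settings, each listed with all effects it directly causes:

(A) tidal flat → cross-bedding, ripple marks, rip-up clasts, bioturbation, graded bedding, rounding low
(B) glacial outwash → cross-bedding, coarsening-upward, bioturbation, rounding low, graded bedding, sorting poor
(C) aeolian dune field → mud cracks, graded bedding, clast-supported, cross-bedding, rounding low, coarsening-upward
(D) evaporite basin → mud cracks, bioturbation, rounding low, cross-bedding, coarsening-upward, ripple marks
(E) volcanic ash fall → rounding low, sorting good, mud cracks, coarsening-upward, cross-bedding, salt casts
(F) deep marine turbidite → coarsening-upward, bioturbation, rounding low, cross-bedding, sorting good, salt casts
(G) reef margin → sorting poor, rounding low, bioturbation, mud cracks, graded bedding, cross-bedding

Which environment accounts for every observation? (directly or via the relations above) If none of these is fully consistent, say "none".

none

Per-candidate check:
(A) tidal flat — graded bedding match; rip-up clasts match; sorting good miss; salt casts miss; ripple marks match
(B) glacial outwash — graded bedding match; rip-up clasts miss; sorting good miss; salt casts miss; ripple marks miss
(C) aeolian dune field — graded bedding match; rip-up clasts miss; sorting good miss; salt casts miss; ripple marks miss
(D) evaporite basin — graded bedding miss; rip-up clasts miss; sorting good miss; salt casts miss; ripple marks match
(E) volcanic ash fall — does not account for graded bedding, rip-up clasts, ripple marks
(F) deep marine turbidite — does not account for graded bedding, rip-up clasts, ripple marks
(G) reef margin — fails on rip-up clasts, sorting good, salt casts, ripple marks (predicts sorting poor, not sorting good)
Every candidate fails on at least one observation.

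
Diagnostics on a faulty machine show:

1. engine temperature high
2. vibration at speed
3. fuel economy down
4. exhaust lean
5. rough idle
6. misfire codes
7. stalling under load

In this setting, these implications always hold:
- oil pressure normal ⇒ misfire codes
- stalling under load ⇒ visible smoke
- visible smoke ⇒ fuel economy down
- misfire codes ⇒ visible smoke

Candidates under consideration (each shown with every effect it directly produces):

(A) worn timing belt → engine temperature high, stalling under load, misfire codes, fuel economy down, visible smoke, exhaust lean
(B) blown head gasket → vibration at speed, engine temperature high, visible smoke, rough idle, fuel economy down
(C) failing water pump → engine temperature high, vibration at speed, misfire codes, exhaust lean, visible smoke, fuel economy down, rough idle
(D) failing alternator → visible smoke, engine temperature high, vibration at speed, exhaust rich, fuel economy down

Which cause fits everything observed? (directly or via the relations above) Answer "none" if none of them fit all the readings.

none

Checking each candidate against the observations:
(A) worn timing belt — does not account for vibration at speed, rough idle
(B) blown head gasket — does not account for exhaust lean, misfire codes, stalling under load
(C) failing water pump — does not account for stalling under load
(D) failing alternator — engine temperature high +; vibration at speed +; fuel economy down +; exhaust lean -; rough idle -; misfire codes -; stalling under load -
Every candidate fails on at least one observation.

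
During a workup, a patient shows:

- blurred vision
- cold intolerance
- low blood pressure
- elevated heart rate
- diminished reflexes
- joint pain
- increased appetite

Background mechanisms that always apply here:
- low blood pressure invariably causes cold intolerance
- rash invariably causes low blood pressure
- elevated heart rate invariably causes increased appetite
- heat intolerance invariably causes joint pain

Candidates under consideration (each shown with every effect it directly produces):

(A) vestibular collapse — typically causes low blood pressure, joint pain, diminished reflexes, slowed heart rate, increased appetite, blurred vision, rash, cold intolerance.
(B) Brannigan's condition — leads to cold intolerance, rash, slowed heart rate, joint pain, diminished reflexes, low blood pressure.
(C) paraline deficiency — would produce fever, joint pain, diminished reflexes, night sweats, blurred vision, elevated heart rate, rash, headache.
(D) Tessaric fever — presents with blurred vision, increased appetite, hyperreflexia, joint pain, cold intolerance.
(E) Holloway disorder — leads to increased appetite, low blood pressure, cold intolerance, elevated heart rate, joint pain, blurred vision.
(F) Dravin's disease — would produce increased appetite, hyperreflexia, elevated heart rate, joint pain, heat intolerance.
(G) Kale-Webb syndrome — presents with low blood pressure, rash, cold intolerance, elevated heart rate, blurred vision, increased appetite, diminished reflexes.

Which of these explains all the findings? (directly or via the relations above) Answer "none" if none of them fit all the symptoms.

C

Testing each hypothesis:
(A) vestibular collapse — fails on elevated heart rate (predicts slowed heart rate, not elevated heart rate)
(B) Brannigan's condition — fails on blurred vision, elevated heart rate, increased appetite (predicts slowed heart rate, not elevated heart rate)
(C) paraline deficiency — blurred vision match; cold intolerance match (by rash → low blood pressure → cold intolerance); low blood pressure match (by rash → low blood pressure); elevated heart rate match; diminished reflexes match; joint pain match; increased appetite match (by elevated heart rate → increased appetite)
(D) Tessaric fever — fails on low blood pressure, elevated heart rate, diminished reflexes (predicts hyperreflexia, not diminished reflexes)
(E) Holloway disorder — does not account for diminished reflexes
(F) Dravin's disease — blurred vision miss; cold intolerance miss; low blood pressure miss; elevated heart rate match; diminished reflexes miss; joint pain match; increased appetite match
(G) Kale-Webb syndrome — does not account for joint pain
(C) is the only candidate with no mismatches.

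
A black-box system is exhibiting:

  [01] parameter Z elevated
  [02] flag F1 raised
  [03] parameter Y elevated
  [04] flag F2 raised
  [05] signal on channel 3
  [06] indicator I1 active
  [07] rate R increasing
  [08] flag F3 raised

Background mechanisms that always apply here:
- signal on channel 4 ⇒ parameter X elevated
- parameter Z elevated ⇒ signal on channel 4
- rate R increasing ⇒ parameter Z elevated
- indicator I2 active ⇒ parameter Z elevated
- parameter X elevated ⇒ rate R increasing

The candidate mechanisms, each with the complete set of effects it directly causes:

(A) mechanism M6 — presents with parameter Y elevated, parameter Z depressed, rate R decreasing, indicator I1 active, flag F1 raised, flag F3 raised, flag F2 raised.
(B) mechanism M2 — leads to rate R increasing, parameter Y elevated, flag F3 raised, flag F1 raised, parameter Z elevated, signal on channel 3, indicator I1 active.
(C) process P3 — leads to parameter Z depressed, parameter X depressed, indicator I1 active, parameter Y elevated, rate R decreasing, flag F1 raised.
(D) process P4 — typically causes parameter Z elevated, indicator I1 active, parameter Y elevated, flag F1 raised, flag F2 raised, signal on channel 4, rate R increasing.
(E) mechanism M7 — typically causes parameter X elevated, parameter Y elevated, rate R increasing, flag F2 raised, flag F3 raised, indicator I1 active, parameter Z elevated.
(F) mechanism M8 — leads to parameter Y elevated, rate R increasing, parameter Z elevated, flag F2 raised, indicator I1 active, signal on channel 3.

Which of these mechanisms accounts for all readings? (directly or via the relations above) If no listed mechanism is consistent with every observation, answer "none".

none

For each candidate, compare predicted effects to what was observed:
(A) mechanism M6 — fails on parameter Z elevated, signal on channel 3, rate R increasing (predicts parameter Z depressed, not parameter Z elevated; predicts rate R decreasing, not rate R increasing)
(B) mechanism M2 — does not account for flag F2 raised
(C) process P3 — parameter Z elevated NO; flag F1 raised yes; parameter Y elevated yes; flag F2 raised NO; signal on channel 3 NO; indicator I1 active yes; rate R increasing NO; flag F3 raised NO
(D) process P4 — parameter Z elevated yes; flag F1 raised yes; parameter Y elevated yes; flag F2 raised yes; signal on channel 3 NO; indicator I1 active yes; rate R increasing yes; flag F3 raised NO
(E) mechanism M7 — does not account for flag F1 raised, signal on channel 3
(F) mechanism M8 — parameter Z elevated yes; flag F1 raised NO; parameter Y elevated yes; flag F2 raised yes; signal on channel 3 yes; indicator I1 active yes; rate R increasing yes; flag F3 raised NO
No candidate is consistent with all observations.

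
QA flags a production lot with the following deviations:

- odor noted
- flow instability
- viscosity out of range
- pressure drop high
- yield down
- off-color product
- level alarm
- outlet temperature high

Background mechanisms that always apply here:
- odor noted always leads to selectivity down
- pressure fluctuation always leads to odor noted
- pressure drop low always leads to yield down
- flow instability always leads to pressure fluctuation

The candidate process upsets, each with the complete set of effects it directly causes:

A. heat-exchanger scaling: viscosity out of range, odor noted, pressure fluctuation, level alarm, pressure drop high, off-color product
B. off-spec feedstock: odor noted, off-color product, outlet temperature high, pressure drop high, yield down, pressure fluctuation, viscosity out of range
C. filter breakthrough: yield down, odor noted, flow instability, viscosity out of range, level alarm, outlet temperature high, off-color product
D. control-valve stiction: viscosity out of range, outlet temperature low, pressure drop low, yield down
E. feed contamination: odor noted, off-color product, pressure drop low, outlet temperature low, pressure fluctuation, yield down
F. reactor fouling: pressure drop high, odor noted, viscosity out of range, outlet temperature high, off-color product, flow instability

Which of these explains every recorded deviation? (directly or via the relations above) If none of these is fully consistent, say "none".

none

Checking each candidate against the observations:
(A) heat-exchanger scaling — odor noted match; flow instability miss; viscosity out of range match; pressure drop high match; yield down miss; off-color product match; level alarm match; outlet temperature high miss
(B) off-spec feedstock — does not account for flow instability, level alarm
(C) filter breakthrough — does not account for pressure drop high
(D) control-valve stiction — fails on odor noted, flow instability, pressure drop high, off-color product, level alarm, outlet temperature high (predicts pressure drop low, not pressure drop high; predicts outlet temperature low, not outlet temperature high)
(E) feed contamination — odor noted match; flow instability miss; viscosity out of range miss; pressure drop high miss; yield down match; off-color product match; level alarm miss; outlet temperature high miss
(F) reactor fouling — does not account for yield down, level alarm
Every candidate fails on at least one observation.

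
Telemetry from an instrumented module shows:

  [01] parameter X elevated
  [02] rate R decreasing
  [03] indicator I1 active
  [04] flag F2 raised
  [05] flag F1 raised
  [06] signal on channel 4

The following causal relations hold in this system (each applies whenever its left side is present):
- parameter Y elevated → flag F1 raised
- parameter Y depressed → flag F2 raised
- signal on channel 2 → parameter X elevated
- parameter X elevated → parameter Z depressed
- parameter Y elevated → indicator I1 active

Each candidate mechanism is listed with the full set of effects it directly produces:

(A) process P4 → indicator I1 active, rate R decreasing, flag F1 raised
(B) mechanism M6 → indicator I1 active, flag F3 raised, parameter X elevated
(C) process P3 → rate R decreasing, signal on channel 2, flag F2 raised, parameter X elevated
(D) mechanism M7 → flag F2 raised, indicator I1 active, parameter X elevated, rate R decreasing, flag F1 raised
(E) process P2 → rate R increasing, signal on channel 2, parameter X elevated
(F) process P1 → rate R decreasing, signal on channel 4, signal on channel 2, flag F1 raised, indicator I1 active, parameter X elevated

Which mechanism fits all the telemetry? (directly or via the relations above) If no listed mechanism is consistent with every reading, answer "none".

Per-candidate check:
(A) process P4 — does not account for parameter X elevated, flag F2 raised, signal on channel 4
(B) mechanism M6 — does not account for rate R decreasing, flag F2 raised, flag F1 raised, signal on channel 4
(C) process P3 — parameter X elevated match; rate R decreasing match; indicator I1 active miss; flag F2 raised match; flag F1 raised miss; signal on channel 4 miss
(D) mechanism M7 — parameter X elevated match; rate R decreasing match; indicator I1 active match; flag F2 raised match; flag F1 raised match; signal on channel 4 miss
(E) process P2 — parameter X elevated match; rate R decreasing miss; indicator I1 active miss; flag F2 raised miss; flag F1 raised miss; signal on channel 4 miss
(F) process P1 — does not account for flag F2 raised
Every candidate fails on at least one observation.

none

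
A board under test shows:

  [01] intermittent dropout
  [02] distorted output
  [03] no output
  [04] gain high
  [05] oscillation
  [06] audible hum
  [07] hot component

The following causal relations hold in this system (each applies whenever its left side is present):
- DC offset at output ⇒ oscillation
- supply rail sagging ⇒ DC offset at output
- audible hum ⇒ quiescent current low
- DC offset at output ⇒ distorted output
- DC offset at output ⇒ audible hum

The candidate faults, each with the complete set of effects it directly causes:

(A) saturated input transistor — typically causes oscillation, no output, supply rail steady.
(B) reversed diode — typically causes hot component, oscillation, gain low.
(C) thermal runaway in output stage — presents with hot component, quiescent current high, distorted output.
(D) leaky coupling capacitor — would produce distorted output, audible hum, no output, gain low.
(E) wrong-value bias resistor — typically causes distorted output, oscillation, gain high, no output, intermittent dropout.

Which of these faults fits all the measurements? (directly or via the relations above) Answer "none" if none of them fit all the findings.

For each candidate, compare predicted effects to what was observed:
(A) saturated input transistor — intermittent dropout NO; distorted output NO; no output yes; gain high NO; oscillation yes; audible hum NO; hot component NO
(B) reversed diode — fails on intermittent dropout, distorted output, no output, gain high, audible hum (predicts gain low, not gain high)
(C) thermal runaway in output stage — intermittent dropout NO; distorted output yes; no output NO; gain high NO; oscillation NO; audible hum NO; hot component yes
(D) leaky coupling capacitor — fails on intermittent dropout, gain high, oscillation, hot component (predicts gain low, not gain high)
(E) wrong-value bias resistor — does not account for audible hum, hot component
No candidate is consistent with all observations.

none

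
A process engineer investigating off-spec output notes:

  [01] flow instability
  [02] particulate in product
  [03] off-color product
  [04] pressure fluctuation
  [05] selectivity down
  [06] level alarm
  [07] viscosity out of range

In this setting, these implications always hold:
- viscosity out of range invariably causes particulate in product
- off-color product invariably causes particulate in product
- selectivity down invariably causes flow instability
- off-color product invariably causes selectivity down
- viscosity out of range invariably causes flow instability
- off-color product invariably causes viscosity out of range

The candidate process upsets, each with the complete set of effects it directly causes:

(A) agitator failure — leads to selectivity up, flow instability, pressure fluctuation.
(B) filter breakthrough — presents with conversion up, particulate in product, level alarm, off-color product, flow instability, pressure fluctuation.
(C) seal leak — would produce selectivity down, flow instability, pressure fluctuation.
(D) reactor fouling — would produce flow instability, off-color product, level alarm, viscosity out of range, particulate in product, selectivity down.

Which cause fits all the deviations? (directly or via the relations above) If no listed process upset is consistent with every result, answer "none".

B

Checking each candidate against the observations:
(A) agitator failure — flow instability +; particulate in product -; off-color product -; pressure fluctuation +; selectivity down -; level alarm -; viscosity out of range -
(B) filter breakthrough — accounts for every observation (selectivity down through off-color product → selectivity down)
(C) seal leak — does not account for particulate in product, off-color product, level alarm, viscosity out of range
(D) reactor fouling — does not account for pressure fluctuation
Only (B) is consistent with every observation.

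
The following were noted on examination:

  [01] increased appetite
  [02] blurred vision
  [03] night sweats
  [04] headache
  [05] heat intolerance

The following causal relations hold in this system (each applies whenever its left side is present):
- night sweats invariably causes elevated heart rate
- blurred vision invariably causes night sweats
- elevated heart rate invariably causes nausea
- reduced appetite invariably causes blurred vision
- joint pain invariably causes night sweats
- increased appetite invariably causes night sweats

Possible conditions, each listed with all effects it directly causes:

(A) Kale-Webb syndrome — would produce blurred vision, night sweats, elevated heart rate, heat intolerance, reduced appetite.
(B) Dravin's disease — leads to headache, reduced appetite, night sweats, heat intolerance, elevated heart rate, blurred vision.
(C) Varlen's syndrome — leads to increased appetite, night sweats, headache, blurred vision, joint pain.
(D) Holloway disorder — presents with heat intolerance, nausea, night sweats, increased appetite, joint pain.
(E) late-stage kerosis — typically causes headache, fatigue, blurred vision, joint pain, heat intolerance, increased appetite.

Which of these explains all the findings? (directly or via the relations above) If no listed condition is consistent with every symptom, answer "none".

E

For each candidate, compare predicted effects to what was observed:
(A) Kale-Webb syndrome — increased appetite miss; blurred vision match; night sweats match; headache miss; heat intolerance match
(B) Dravin's disease — fails on increased appetite (predicts reduced appetite, not increased appetite)
(C) Varlen's syndrome — increased appetite match; blurred vision match; night sweats match; headache match; heat intolerance miss
(D) Holloway disorder — does not account for blurred vision, headache
(E) late-stage kerosis — accounts for every observation (night sweats by increased appetite → night sweats)
Only (E) is consistent with every observation.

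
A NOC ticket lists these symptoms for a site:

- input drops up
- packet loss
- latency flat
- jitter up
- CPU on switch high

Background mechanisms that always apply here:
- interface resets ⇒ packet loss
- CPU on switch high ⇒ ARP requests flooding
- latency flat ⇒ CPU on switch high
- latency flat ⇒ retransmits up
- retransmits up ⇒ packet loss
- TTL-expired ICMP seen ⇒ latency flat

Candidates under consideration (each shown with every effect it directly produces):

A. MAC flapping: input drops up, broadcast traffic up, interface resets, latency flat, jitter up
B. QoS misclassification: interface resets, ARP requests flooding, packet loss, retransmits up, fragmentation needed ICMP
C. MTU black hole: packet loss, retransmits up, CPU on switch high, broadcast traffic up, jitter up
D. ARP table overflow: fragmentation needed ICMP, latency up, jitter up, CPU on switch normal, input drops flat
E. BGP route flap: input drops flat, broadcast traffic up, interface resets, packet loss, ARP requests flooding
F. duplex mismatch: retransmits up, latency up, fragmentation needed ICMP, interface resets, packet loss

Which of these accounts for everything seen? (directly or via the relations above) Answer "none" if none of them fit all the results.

A

For each candidate, compare predicted effects to what was observed:
(A) MAC flapping — input drops up match; packet loss match (through interface resets → packet loss); latency flat match; jitter up match; CPU on switch high match (through latency flat → CPU on switch high)
(B) QoS misclassification — does not account for input drops up, latency flat, jitter up, CPU on switch high
(C) MTU black hole — does not account for input drops up, latency flat
(D) ARP table overflow — fails on input drops up, packet loss, latency flat, CPU on switch high (predicts input drops flat, not input drops up; predicts latency up, not latency flat; predicts CPU on switch normal, not CPU on switch high)
(E) BGP route flap — fails on input drops up, latency flat, jitter up, CPU on switch high (predicts input drops flat, not input drops up)
(F) duplex mismatch — fails on input drops up, latency flat, jitter up, CPU on switch high (predicts latency up, not latency flat)
Only (A) is consistent with every observation.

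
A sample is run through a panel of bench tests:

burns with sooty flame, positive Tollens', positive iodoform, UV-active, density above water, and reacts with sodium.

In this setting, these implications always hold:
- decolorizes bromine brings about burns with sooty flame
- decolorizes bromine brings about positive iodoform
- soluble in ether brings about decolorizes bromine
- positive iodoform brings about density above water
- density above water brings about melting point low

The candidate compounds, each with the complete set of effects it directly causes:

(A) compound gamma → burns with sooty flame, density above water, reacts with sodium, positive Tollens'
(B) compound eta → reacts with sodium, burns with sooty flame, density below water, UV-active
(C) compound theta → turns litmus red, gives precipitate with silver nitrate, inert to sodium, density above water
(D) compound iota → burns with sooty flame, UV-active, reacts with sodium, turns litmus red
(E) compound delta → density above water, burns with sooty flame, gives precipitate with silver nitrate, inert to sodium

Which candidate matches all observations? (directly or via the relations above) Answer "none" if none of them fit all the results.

Testing each hypothesis:
(A) compound gamma — burns with sooty flame ✓; positive Tollens' ✓; positive iodoform ✗; UV-active ✗; density above water ✓; reacts with sodium ✓
(B) compound eta — fails on positive Tollens', positive iodoform, density above water (predicts density below water, not density above water)
(C) compound theta — burns with sooty flame ✗; positive Tollens' ✗; positive iodoform ✗; UV-active ✗; density above water ✓; reacts with sodium ✗
(D) compound iota — burns with sooty flame ✓; positive Tollens' ✗; positive iodoform ✗; UV-active ✓; density above water ✗; reacts with sodium ✓
(E) compound delta — fails on positive Tollens', positive iodoform, UV-active, reacts with sodium (predicts inert to sodium, not reacts with sodium)
Every candidate fails on at least one observation.

none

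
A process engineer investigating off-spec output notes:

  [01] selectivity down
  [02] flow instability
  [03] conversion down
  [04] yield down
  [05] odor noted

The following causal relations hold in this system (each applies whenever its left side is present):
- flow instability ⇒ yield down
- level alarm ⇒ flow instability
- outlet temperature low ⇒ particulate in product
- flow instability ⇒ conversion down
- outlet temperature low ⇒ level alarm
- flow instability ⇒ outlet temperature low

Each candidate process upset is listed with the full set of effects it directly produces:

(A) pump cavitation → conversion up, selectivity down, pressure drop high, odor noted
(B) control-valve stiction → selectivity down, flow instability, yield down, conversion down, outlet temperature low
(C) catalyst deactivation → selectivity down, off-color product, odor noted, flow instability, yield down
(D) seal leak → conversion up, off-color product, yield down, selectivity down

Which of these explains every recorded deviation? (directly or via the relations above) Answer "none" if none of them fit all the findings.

Testing each hypothesis:
(A) pump cavitation — fails on flow instability, conversion down, yield down (predicts conversion up, not conversion down)
(B) control-valve stiction — selectivity down +; flow instability +; conversion down +; yield down +; odor noted -
(C) catalyst deactivation — selectivity down +; flow instability +; conversion down + (through flow instability → conversion down); yield down +; odor noted +
(D) seal leak — selectivity down +; flow instability -; conversion down -; yield down +; odor noted -
Only (C) is consistent with every observation.

C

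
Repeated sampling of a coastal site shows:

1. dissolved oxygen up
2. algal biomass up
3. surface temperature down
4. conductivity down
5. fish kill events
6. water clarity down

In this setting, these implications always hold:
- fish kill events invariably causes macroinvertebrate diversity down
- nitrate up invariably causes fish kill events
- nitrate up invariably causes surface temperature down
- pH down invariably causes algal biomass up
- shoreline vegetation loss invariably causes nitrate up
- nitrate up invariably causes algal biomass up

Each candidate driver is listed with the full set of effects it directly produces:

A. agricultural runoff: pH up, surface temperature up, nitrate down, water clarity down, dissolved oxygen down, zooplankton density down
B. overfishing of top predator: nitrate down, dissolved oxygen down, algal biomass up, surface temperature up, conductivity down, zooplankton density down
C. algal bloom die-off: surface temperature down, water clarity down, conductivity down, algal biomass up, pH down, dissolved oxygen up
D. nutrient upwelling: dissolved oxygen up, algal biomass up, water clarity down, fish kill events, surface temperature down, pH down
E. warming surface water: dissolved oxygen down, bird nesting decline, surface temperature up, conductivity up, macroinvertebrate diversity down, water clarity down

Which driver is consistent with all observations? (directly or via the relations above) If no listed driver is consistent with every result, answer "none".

none

Per-candidate check:
(A) agricultural runoff — dissolved oxygen up NO; algal biomass up NO; surface temperature down NO; conductivity down NO; fish kill events NO; water clarity down yes
(B) overfishing of top predator — dissolved oxygen up NO; algal biomass up yes; surface temperature down NO; conductivity down yes; fish kill events NO; water clarity down NO
(C) algal bloom die-off — dissolved oxygen up yes; algal biomass up yes; surface temperature down yes; conductivity down yes; fish kill events NO; water clarity down yes
(D) nutrient upwelling — does not account for conductivity down
(E) warming surface water — fails on dissolved oxygen up, algal biomass up, surface temperature down, conductivity down, fish kill events (predicts dissolved oxygen down, not dissolved oxygen up; predicts surface temperature up, not surface temperature down; predicts conductivity up, not conductivity down)
None of the listed candidates fits everything.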